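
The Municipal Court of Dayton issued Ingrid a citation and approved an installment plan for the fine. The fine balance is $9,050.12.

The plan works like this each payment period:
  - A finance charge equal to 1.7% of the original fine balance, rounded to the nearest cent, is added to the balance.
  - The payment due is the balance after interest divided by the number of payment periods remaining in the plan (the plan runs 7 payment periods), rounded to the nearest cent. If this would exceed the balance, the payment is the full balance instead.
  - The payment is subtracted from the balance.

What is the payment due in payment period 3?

$1,371.26

Payment period 1: $9,050.12 +$153.85 interest = $9,203.97; pay $1,314.85 → $7,889.12
Payment period 2: $7,889.12 +$153.85 interest = $8,042.97; pay $1,340.50 → $6,702.47
Payment period 3: $6,702.47 +$153.85 interest = $6,856.32; pay $1,371.26 → $5,485.06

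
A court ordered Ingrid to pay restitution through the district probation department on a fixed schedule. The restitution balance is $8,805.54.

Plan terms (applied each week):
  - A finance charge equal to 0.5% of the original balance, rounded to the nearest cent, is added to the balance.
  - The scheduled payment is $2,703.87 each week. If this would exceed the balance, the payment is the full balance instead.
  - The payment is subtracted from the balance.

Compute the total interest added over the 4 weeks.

# | Opening | Interest | Payment | End bal
1 | $8,805.54 | $44.03 | $2,703.87 | $6,145.70
2 | $6,145.70 | $44.03 | $2,703.87 | $3,485.86
3 | $3,485.86 | $44.03 | $2,703.87 | $826.02
4 | $826.02 | $44.03 | $870.05 | $0.00
Total interest: $44.03 + $44.03 + $44.03 + $44.03 = $176.12

$176.12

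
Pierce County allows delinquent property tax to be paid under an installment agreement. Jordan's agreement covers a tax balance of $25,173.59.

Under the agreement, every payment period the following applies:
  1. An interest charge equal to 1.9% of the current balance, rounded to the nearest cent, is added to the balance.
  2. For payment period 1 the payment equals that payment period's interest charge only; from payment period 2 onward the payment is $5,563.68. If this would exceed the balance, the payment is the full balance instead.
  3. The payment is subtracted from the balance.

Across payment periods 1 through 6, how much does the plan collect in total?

$27,058.63

Payment period 1: opening $25,173.59; interest $478.30 → $25,651.89; payment $478.30; balance $25,173.59
Payment period 2: opening $25,173.59; interest $478.30 → $25,651.89; payment $5,563.68; balance $20,088.21
Payment period 3: opening $20,088.21; interest $381.68 → $20,469.89; payment $5,563.68; balance $14,906.21
Payment period 4: opening $14,906.21; interest $283.22 → $15,189.43; payment $5,563.68; balance $9,625.75
Payment period 5: opening $9,625.75; interest $182.89 → $9,808.64; payment $5,563.68; balance $4,244.96
Payment period 6: opening $4,244.96; interest $80.65 → $4,325.61; payment $4,325.61; balance $0.00
Total paid: $27,058.63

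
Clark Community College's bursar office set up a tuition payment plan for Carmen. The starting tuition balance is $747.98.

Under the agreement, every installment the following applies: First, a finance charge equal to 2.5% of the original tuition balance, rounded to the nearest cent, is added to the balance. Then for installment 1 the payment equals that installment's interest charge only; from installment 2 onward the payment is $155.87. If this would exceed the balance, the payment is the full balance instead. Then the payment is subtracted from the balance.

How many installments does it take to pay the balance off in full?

7

Installment 1: opening $747.98; interest $18.70 → $766.68; payment $18.70; balance $747.98
Installment 2: opening $747.98; interest $18.70 → $766.68; payment $155.87; balance $610.81
Installment 3: opening $610.81; interest $18.70 → $629.51; payment $155.87; balance $473.64
Installment 4: opening $473.64; interest $18.70 → $492.34; payment $155.87; balance $336.47
Installment 5: opening $336.47; interest $18.70 → $355.17; payment $155.87; balance $199.30
Installment 6: opening $199.30; interest $18.70 → $218.00; payment $155.87; balance $62.13
Installment 7: opening $62.13; interest $18.70 → $80.83; payment $80.83; balance $0.00
Balance reaches $0.00 in installment 7.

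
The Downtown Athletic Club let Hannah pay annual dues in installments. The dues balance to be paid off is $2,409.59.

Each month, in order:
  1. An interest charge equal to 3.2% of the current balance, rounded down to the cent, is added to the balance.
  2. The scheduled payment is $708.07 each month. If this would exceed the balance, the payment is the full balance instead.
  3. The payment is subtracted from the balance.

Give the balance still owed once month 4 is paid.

# | Opening | Interest | Payment | End bal
1 | $2,409.59 | $77.10 | $708.07 | $1,778.62
2 | $1,778.62 | $56.91 | $708.07 | $1,127.46
3 | $1,127.46 | $36.07 | $708.07 | $455.46
4 | $455.46 | $14.57 | $470.03 | $0.00

$0.00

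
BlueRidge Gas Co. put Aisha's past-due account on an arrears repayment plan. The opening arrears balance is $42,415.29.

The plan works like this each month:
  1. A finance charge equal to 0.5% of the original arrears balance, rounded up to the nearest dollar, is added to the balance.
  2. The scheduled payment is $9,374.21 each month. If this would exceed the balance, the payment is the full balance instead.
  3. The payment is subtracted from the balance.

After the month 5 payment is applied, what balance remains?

Month 1: $42,415.29 +$213.00 interest = $42,628.29; pay $9,374.21 → $33,254.08
Month 2: $33,254.08 +$213.00 interest = $33,467.08; pay $9,374.21 → $24,092.87
Month 3: $24,092.87 +$213.00 interest = $24,305.87; pay $9,374.21 → $14,931.66
Month 4: $14,931.66 +$213.00 interest = $15,144.66; pay $9,374.21 → $5,770.45
Month 5: $5,770.45 +$213.00 interest = $5,983.45; pay $5,983.45 → $0.00

$0.00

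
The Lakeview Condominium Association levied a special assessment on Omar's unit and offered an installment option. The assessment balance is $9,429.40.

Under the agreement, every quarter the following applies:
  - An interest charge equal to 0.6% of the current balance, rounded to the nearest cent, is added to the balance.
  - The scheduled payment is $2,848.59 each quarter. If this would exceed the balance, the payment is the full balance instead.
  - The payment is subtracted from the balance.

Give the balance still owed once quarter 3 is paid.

Quarter 1: $9,429.40 +$56.58 interest = $9,485.98; pay $2,848.59 → $6,637.39
Quarter 2: $6,637.39 +$39.82 interest = $6,677.21; pay $2,848.59 → $3,828.62
Quarter 3: $3,828.62 +$22.97 interest = $3,851.59; pay $2,848.59 → $1,003.00

$1,003.00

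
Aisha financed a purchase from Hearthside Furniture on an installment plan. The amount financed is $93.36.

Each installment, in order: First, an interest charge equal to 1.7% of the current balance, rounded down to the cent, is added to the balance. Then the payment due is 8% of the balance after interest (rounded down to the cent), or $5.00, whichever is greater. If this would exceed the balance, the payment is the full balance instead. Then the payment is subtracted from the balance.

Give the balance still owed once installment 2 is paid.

Installment 1: opening $93.36; interest $1.58 → $94.94; payment $7.59; balance $87.35
Installment 2: opening $87.35; interest $1.48 → $88.83; payment $7.10; balance $81.73

$81.73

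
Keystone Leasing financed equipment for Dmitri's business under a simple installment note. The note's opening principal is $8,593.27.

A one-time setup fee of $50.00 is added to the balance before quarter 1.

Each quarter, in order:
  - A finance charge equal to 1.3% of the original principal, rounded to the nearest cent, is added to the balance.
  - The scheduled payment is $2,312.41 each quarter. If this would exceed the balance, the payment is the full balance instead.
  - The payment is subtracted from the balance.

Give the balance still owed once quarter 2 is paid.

$4,241.87

Quarter 1: $8,643.27 +$111.71 interest = $8,754.98; pay $2,312.41 → $6,442.57
Quarter 2: $6,442.57 +$111.71 interest = $6,554.28; pay $2,312.41 → $4,241.87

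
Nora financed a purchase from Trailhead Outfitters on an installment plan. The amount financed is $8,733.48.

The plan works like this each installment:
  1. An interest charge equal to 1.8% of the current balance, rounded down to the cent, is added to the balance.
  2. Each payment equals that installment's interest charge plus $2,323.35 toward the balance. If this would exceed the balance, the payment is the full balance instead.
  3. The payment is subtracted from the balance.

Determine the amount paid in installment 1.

$2,480.55

# | Opening | Interest | Payment | End bal
1 | $8,733.48 | $157.20 | $2,480.55 | $6,410.13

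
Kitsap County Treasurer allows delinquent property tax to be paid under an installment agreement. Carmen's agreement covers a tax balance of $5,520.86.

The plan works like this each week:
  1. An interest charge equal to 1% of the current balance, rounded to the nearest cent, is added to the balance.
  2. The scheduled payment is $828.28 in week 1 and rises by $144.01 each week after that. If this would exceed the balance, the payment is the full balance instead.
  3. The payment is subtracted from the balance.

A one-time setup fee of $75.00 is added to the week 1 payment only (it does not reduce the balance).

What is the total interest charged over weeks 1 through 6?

Week 1: $5,520.86 +$55.21 interest = $5,576.07; pay $828.28 (+ $75.00 fee) → $4,747.79
Week 2: $4,747.79 +$47.48 interest = $4,795.27; pay $972.29 → $3,822.98
Week 3: $3,822.98 +$38.23 interest = $3,861.21; pay $1,116.30 → $2,744.91
Week 4: $2,744.91 +$27.45 interest = $2,772.36; pay $1,260.31 → $1,512.05
Week 5: $1,512.05 +$15.12 interest = $1,527.17; pay $1,404.32 → $122.85
Week 6: $122.85 +$1.23 interest = $124.08; pay $124.08 → $0.00
Total interest: $55.21 + $47.48 + $38.23 + $27.45 + $15.12 + $1.23 = $184.72

$184.72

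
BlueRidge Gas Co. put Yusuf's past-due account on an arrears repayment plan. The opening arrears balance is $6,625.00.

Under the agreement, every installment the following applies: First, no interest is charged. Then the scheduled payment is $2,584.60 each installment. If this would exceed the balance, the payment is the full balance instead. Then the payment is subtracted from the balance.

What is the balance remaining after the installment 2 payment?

Installment 1: $6,625.00 − $2,584.60 → $4,040.40
Installment 2: $4,040.40 − $2,584.60 → $1,455.80

$1,455.80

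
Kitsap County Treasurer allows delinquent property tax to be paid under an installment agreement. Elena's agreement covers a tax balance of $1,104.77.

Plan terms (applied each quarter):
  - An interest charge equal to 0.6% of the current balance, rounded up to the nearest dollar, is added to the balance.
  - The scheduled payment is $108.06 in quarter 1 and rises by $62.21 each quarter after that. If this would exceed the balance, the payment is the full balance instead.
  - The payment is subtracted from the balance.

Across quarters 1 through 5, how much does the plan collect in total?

$1,130.77

Quarter 1: $1,104.77 +$7.00 interest = $1,111.77; pay $108.06 → $1,003.71
Quarter 2: $1,003.71 +$7.00 interest = $1,010.71; pay $170.27 → $840.44
Quarter 3: $840.44 +$6.00 interest = $846.44; pay $232.48 → $613.96
Quarter 4: $613.96 +$4.00 interest = $617.96; pay $294.69 → $323.27
Quarter 5: $323.27 +$2.00 interest = $325.27; pay $325.27 → $0.00
Total paid: $1,130.77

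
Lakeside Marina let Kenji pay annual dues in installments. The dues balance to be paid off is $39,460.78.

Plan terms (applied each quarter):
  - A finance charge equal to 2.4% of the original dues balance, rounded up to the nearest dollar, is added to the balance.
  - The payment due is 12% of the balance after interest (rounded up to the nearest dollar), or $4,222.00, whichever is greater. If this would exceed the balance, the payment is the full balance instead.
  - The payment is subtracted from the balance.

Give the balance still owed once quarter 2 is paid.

$32,125.78

Quarter 1: $39,460.78 +$948.00 interest = $40,408.78; pay $4,850.00 → $35,558.78
Quarter 2: $35,558.78 +$948.00 interest = $36,506.78; pay $4,381.00 → $32,125.78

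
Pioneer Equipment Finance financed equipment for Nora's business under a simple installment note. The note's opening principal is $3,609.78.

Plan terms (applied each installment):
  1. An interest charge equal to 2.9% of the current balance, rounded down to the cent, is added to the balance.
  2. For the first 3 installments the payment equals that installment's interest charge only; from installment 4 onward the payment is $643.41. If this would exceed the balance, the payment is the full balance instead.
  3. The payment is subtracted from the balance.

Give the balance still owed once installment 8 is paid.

$755.30

Installment 1: opening $3,609.78; interest $104.68 → $3,714.46; payment $104.68; balance $3,609.78
Installment 2: opening $3,609.78; interest $104.68 → $3,714.46; payment $104.68; balance $3,609.78
Installment 3: opening $3,609.78; interest $104.68 → $3,714.46; payment $104.68; balance $3,609.78
Installment 4: opening $3,609.78; interest $104.68 → $3,714.46; payment $643.41; balance $3,071.05
Installment 5: opening $3,071.05; interest $89.06 → $3,160.11; payment $643.41; balance $2,516.70
Installment 6: opening $2,516.70; interest $72.98 → $2,589.68; payment $643.41; balance $1,946.27
Installment 7: opening $1,946.27; interest $56.44 → $2,002.71; payment $643.41; balance $1,359.30
Installment 8: opening $1,359.30; interest $39.41 → $1,398.71; payment $643.41; balance $755.30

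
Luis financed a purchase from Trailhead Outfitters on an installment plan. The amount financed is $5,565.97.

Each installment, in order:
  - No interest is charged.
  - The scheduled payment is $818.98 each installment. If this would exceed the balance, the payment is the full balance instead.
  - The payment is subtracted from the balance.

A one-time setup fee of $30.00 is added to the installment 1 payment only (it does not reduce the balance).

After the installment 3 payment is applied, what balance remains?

Installment 1: $5,565.97 − $818.98 (+ $30.00 fee) → $4,746.99
Installment 2: $4,746.99 − $818.98 → $3,928.01
Installment 3: $3,928.01 − $818.98 → $3,109.03

$3,109.03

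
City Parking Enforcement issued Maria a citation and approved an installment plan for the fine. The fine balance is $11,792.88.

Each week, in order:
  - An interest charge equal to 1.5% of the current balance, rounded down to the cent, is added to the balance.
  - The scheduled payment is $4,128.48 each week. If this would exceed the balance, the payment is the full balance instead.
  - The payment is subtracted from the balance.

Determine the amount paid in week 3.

$3,887.87

Week 1: opening $11,792.88; interest $176.89 → $11,969.77; payment $4,128.48; balance $7,841.29
Week 2: opening $7,841.29; interest $117.61 → $7,958.90; payment $4,128.48; balance $3,830.42
Week 3: opening $3,830.42; interest $57.45 → $3,887.87; payment $3,887.87; balance $0.00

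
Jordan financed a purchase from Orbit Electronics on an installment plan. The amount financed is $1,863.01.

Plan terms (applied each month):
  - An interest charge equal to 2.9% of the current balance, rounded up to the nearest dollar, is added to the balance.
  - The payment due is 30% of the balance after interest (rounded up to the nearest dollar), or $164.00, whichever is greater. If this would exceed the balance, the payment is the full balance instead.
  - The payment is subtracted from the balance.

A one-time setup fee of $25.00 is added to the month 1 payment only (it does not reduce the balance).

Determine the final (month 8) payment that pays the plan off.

$43.01

Month 1: $1,863.01 +$55.00 interest = $1,918.01; pay $576.00 (+ $25.00 fee) → $1,342.01
Month 2: $1,342.01 +$39.00 interest = $1,381.01; pay $415.00 → $966.01
Month 3: $966.01 +$29.00 interest = $995.01; pay $299.00 → $696.01
Month 4: $696.01 +$21.00 interest = $717.01; pay $216.00 → $501.01
Month 5: $501.01 +$15.00 interest = $516.01; pay $164.00 → $352.01
Month 6: $352.01 +$11.00 interest = $363.01; pay $164.00 → $199.01
Month 7: $199.01 +$6.00 interest = $205.01; pay $164.00 → $41.01
Month 8: $41.01 +$2.00 interest = $43.01; pay $43.01 → $0.00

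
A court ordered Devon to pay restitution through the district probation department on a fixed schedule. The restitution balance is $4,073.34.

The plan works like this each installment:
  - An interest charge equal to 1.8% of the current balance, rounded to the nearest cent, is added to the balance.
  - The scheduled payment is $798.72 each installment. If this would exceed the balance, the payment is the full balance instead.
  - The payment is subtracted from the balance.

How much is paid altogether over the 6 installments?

$4,312.63

# | Opening | Interest | Payment | End bal
1 | $4,073.34 | $73.32 | $798.72 | $3,347.94
2 | $3,347.94 | $60.26 | $798.72 | $2,609.48
3 | $2,609.48 | $46.97 | $798.72 | $1,857.73
4 | $1,857.73 | $33.44 | $798.72 | $1,092.45
5 | $1,092.45 | $19.66 | $798.72 | $313.39
6 | $313.39 | $5.64 | $319.03 | $0.00
Total paid: $4,312.63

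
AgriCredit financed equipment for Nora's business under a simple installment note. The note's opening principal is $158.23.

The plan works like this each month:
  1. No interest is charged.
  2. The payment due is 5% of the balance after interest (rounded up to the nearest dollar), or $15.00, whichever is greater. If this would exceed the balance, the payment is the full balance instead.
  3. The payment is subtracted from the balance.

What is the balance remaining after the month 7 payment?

$53.23

Month 1: $158.23 − $15.00 → $143.23
Month 2: $143.23 − $15.00 → $128.23
Month 3: $128.23 − $15.00 → $113.23
Month 4: $113.23 − $15.00 → $98.23
Month 5: $98.23 − $15.00 → $83.23
Month 6: $83.23 − $15.00 → $68.23
Month 7: $68.23 − $15.00 → $53.23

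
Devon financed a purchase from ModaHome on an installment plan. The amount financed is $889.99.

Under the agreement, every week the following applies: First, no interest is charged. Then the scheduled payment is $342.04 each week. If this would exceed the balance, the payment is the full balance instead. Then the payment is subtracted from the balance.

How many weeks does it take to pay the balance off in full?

# | Opening | Payment | End bal
1 | $889.99 | $342.04 | $547.95
2 | $547.95 | $342.04 | $205.91
3 | $205.91 | $205.91 | $0.00
Balance reaches $0.00 in week 3.

3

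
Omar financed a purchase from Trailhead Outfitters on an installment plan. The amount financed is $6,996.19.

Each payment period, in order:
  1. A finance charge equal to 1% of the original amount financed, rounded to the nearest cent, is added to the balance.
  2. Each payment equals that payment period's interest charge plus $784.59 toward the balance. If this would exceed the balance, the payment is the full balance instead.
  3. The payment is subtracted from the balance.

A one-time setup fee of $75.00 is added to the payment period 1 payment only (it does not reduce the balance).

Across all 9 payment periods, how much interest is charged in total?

$629.64

Payment period 1: opening $6,996.19; interest $69.96 → $7,066.15; payment $854.55 (+ $75.00 fee); balance $6,211.60
Payment period 2: opening $6,211.60; interest $69.96 → $6,281.56; payment $854.55; balance $5,427.01
Payment period 3: opening $5,427.01; interest $69.96 → $5,496.97; payment $854.55; balance $4,642.42
Payment period 4: opening $4,642.42; interest $69.96 → $4,712.38; payment $854.55; balance $3,857.83
Payment period 5: opening $3,857.83; interest $69.96 → $3,927.79; payment $854.55; balance $3,073.24
Payment period 6: opening $3,073.24; interest $69.96 → $3,143.20; payment $854.55; balance $2,288.65
Payment period 7: opening $2,288.65; interest $69.96 → $2,358.61; payment $854.55; balance $1,504.06
Payment period 8: opening $1,504.06; interest $69.96 → $1,574.02; payment $854.55; balance $719.47
Payment period 9: opening $719.47; interest $69.96 → $789.43; payment $789.43; balance $0.00
Total interest: $69.96 + $69.96 + $69.96 + $69.96 + $69.96 + $69.96 + $69.96 + $69.96 + $69.96 = $629.64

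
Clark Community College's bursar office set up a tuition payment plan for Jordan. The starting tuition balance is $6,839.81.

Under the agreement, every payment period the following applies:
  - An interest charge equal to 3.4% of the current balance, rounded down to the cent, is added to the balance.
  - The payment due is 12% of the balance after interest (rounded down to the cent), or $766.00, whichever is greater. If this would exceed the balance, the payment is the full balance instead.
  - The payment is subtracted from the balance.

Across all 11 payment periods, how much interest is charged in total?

Payment period 1: opening $6,839.81; interest $232.55 → $7,072.36; payment $848.68; balance $6,223.68
Payment period 2: opening $6,223.68; interest $211.60 → $6,435.28; payment $772.23; balance $5,663.05
Payment period 3: opening $5,663.05; interest $192.54 → $5,855.59; payment $766.00; balance $5,089.59
Payment period 4: opening $5,089.59; interest $173.04 → $5,262.63; payment $766.00; balance $4,496.63
Payment period 5: opening $4,496.63; interest $152.88 → $4,649.51; payment $766.00; balance $3,883.51
Payment period 6: opening $3,883.51; interest $132.03 → $4,015.54; payment $766.00; balance $3,249.54
Payment period 7: opening $3,249.54; interest $110.48 → $3,360.02; payment $766.00; balance $2,594.02
Payment period 8: opening $2,594.02; interest $88.19 → $2,682.21; payment $766.00; balance $1,916.21
Payment period 9: opening $1,916.21; interest $65.15 → $1,981.36; payment $766.00; balance $1,215.36
Payment period 10: opening $1,215.36; interest $41.32 → $1,256.68; payment $766.00; balance $490.68
Payment period 11: opening $490.68; interest $16.68 → $507.36; payment $507.36; balance $0.00
Total interest: $232.55 + $211.60 + $192.54 + $173.04 + $152.88 + $132.03 + $110.48 + $88.19 + $65.15 + $41.32 + $16.68 = $1,416.46

$1,416.46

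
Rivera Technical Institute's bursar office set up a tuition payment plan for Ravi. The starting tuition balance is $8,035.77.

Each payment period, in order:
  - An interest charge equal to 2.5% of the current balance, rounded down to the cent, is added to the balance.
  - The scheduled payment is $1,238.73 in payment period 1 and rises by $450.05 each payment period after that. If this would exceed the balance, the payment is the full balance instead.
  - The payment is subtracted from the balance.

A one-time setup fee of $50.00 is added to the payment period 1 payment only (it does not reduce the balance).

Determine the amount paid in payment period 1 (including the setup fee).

$1,288.73

# | Opening | Interest | Payment | Fee | End bal
1 | $8,035.77 | $200.89 | $1,238.73 | $50.00 | $6,997.93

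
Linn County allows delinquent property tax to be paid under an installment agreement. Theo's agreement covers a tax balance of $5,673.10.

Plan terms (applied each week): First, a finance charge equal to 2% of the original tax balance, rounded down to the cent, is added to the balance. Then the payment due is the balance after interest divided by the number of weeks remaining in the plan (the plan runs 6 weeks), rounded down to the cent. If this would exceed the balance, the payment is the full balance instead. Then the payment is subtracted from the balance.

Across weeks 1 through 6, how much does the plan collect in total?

$6,353.86

# | Opening | Interest | Payment | End bal
1 | $5,673.10 | $113.46 | $964.42 | $4,822.14
2 | $4,822.14 | $113.46 | $987.12 | $3,948.48
3 | $3,948.48 | $113.46 | $1,015.48 | $3,046.46
4 | $3,046.46 | $113.46 | $1,053.30 | $2,106.62
5 | $2,106.62 | $113.46 | $1,110.04 | $1,110.04
6 | $1,110.04 | $113.46 | $1,223.50 | $0.00
Total paid: $6,353.86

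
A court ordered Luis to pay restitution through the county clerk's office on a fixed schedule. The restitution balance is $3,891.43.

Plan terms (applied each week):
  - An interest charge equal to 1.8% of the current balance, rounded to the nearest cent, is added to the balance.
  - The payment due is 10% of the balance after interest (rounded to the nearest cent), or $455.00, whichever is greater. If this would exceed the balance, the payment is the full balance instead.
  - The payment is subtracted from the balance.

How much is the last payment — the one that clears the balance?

$169.62

Week 1: opening $3,891.43; interest $70.05 → $3,961.48; payment $455.00; balance $3,506.48
Week 2: opening $3,506.48; interest $63.12 → $3,569.60; payment $455.00; balance $3,114.60
Week 3: opening $3,114.60; interest $56.06 → $3,170.66; payment $455.00; balance $2,715.66
Week 4: opening $2,715.66; interest $48.88 → $2,764.54; payment $455.00; balance $2,309.54
Week 5: opening $2,309.54; interest $41.57 → $2,351.11; payment $455.00; balance $1,896.11
Week 6: opening $1,896.11; interest $34.13 → $1,930.24; payment $455.00; balance $1,475.24
Week 7: opening $1,475.24; interest $26.55 → $1,501.79; payment $455.00; balance $1,046.79
Week 8: opening $1,046.79; interest $18.84 → $1,065.63; payment $455.00; balance $610.63
Week 9: opening $610.63; interest $10.99 → $621.62; payment $455.00; balance $166.62
Week 10: opening $166.62; interest $3.00 → $169.62; payment $169.62; balance $0.00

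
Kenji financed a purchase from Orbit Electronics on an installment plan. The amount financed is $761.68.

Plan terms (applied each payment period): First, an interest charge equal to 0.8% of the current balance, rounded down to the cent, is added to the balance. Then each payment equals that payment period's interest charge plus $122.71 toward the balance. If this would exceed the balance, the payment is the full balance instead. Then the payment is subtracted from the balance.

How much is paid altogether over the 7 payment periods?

$783.69

Payment period 1: opening $761.68; interest $6.09 → $767.77; payment $128.80; balance $638.97
Payment period 2: opening $638.97; interest $5.11 → $644.08; payment $127.82; balance $516.26
Payment period 3: opening $516.26; interest $4.13 → $520.39; payment $126.84; balance $393.55
Payment period 4: opening $393.55; interest $3.14 → $396.69; payment $125.85; balance $270.84
Payment period 5: opening $270.84; interest $2.16 → $273.00; payment $124.87; balance $148.13
Payment period 6: opening $148.13; interest $1.18 → $149.31; payment $123.89; balance $25.42
Payment period 7: opening $25.42; interest $0.20 → $25.62; payment $25.62; balance $0.00
Total paid: $783.69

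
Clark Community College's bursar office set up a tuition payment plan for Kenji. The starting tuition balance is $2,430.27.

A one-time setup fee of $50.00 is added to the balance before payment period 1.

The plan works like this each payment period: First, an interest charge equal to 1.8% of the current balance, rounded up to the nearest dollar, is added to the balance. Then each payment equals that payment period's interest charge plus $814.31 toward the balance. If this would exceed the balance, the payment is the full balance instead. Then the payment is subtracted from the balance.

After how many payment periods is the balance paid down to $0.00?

Payment period 1: $2,480.27 +$45.00 interest = $2,525.27; pay $859.31 → $1,665.96
Payment period 2: $1,665.96 +$30.00 interest = $1,695.96; pay $844.31 → $851.65
Payment period 3: $851.65 +$16.00 interest = $867.65; pay $830.31 → $37.34
Payment period 4: $37.34 +$1.00 interest = $38.34; pay $38.34 → $0.00
Balance reaches $0.00 in payment period 4.

4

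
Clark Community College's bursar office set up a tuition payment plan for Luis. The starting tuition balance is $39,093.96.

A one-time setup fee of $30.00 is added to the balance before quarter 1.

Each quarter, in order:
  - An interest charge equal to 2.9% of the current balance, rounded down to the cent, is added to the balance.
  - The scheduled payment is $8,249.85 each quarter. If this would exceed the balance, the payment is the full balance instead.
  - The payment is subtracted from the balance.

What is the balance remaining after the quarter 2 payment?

Quarter 1: opening $39,123.96; interest $1,134.59 → $40,258.55; payment $8,249.85; balance $32,008.70
Quarter 2: opening $32,008.70; interest $928.25 → $32,936.95; payment $8,249.85; balance $24,687.10

$24,687.10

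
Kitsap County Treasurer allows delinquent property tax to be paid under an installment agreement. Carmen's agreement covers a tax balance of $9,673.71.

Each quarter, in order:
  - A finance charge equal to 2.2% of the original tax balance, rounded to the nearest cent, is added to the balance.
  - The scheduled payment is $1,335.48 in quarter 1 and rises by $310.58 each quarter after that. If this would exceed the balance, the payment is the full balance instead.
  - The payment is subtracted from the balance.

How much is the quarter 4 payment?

Quarter 1: $9,673.71 +$212.82 interest = $9,886.53; pay $1,335.48 → $8,551.05
Quarter 2: $8,551.05 +$212.82 interest = $8,763.87; pay $1,646.06 → $7,117.81
Quarter 3: $7,117.81 +$212.82 interest = $7,330.63; pay $1,956.64 → $5,373.99
Quarter 4: $5,373.99 +$212.82 interest = $5,586.81; pay $2,267.22 → $3,319.59

$2,267.22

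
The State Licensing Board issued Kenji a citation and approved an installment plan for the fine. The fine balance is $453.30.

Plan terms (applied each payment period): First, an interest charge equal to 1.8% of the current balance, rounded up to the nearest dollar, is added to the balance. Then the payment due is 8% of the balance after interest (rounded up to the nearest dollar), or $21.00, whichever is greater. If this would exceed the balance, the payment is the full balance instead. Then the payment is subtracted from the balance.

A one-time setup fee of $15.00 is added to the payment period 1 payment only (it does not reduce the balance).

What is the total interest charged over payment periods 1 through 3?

$25.00

Payment period 1: opening $453.30; interest $9.00 → $462.30; payment $37.00 (+ $15.00 fee); balance $425.30
Payment period 2: opening $425.30; interest $8.00 → $433.30; payment $35.00; balance $398.30
Payment period 3: opening $398.30; interest $8.00 → $406.30; payment $33.00; balance $373.30
Total interest: $9.00 + $8.00 + $8.00 = $25.00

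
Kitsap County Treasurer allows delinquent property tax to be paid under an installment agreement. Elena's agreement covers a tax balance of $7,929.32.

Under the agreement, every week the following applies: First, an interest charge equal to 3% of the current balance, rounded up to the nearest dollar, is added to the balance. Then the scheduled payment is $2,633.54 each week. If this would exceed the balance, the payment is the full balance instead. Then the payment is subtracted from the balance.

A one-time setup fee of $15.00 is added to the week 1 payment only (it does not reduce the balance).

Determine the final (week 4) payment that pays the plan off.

$542.70

# | Opening | Interest | Payment | Fee | End bal
1 | $7,929.32 | $238.00 | $2,633.54 | $15.00 | $5,533.78
2 | $5,533.78 | $167.00 | $2,633.54 | — | $3,067.24
3 | $3,067.24 | $93.00 | $2,633.54 | — | $526.70
4 | $526.70 | $16.00 | $542.70 | — | $0.00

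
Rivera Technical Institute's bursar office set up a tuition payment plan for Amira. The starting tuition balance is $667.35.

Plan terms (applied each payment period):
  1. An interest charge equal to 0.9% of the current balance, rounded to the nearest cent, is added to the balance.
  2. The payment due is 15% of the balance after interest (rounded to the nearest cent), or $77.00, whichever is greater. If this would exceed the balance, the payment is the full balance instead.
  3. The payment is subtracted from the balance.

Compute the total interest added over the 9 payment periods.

Payment period 1: opening $667.35; interest $6.01 → $673.36; payment $101.00; balance $572.36
Payment period 2: opening $572.36; interest $5.15 → $577.51; payment $86.63; balance $490.88
Payment period 3: opening $490.88; interest $4.42 → $495.30; payment $77.00; balance $418.30
Payment period 4: opening $418.30; interest $3.76 → $422.06; payment $77.00; balance $345.06
Payment period 5: opening $345.06; interest $3.11 → $348.17; payment $77.00; balance $271.17
Payment period 6: opening $271.17; interest $2.44 → $273.61; payment $77.00; balance $196.61
Payment period 7: opening $196.61; interest $1.77 → $198.38; payment $77.00; balance $121.38
Payment period 8: opening $121.38; interest $1.09 → $122.47; payment $77.00; balance $45.47
Payment period 9: opening $45.47; interest $0.41 → $45.88; payment $45.88; balance $0.00
Total interest: $6.01 + $5.15 + $4.42 + $3.76 + $3.11 + $2.44 + $1.77 + $1.09 + $0.41 = $28.16

$28.16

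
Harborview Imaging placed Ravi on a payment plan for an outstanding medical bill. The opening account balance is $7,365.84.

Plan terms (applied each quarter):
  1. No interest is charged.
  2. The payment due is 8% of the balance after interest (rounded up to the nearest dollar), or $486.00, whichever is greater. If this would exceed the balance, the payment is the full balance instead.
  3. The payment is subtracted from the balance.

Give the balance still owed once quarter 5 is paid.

$4,761.84

Quarter 1: $7,365.84 − $590.00 → $6,775.84
Quarter 2: $6,775.84 − $543.00 → $6,232.84
Quarter 3: $6,232.84 − $499.00 → $5,733.84
Quarter 4: $5,733.84 − $486.00 → $5,247.84
Quarter 5: $5,247.84 − $486.00 → $4,761.84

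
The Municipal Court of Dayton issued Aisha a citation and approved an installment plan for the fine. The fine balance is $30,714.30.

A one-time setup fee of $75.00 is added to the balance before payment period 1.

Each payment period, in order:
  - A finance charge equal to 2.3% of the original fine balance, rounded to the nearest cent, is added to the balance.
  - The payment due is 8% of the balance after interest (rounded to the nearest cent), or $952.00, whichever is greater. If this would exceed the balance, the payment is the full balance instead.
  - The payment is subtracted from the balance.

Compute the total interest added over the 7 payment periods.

# | Opening | Interest | Payment | End bal
1 | $30,789.30 | $706.43 | $2,519.66 | $28,976.07
2 | $28,976.07 | $706.43 | $2,374.60 | $27,307.90
3 | $27,307.90 | $706.43 | $2,241.15 | $25,773.18
4 | $25,773.18 | $706.43 | $2,118.37 | $24,361.24
5 | $24,361.24 | $706.43 | $2,005.41 | $23,062.26
6 | $23,062.26 | $706.43 | $1,901.50 | $21,867.19
7 | $21,867.19 | $706.43 | $1,805.89 | $20,767.73
Total interest: $706.43 + $706.43 + $706.43 + $706.43 + $706.43 + $706.43 + $706.43 = $4,945.01

$4,945.01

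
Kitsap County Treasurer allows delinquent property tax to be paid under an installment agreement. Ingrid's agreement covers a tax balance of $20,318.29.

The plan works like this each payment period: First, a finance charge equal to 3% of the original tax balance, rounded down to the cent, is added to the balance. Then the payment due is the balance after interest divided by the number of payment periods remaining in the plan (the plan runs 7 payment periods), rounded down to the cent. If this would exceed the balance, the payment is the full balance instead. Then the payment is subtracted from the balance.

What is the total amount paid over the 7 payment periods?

$24,585.07

Payment period 1: $20,318.29 +$609.54 interest = $20,927.83; pay $2,989.69 → $17,938.14
Payment period 2: $17,938.14 +$609.54 interest = $18,547.68; pay $3,091.28 → $15,456.40
Payment period 3: $15,456.40 +$609.54 interest = $16,065.94; pay $3,213.18 → $12,852.76
Payment period 4: $12,852.76 +$609.54 interest = $13,462.30; pay $3,365.57 → $10,096.73
Payment period 5: $10,096.73 +$609.54 interest = $10,706.27; pay $3,568.75 → $7,137.52
Payment period 6: $7,137.52 +$609.54 interest = $7,747.06; pay $3,873.53 → $3,873.53
Payment period 7: $3,873.53 +$609.54 interest = $4,483.07; pay $4,483.07 → $0.00
Total paid: $24,585.07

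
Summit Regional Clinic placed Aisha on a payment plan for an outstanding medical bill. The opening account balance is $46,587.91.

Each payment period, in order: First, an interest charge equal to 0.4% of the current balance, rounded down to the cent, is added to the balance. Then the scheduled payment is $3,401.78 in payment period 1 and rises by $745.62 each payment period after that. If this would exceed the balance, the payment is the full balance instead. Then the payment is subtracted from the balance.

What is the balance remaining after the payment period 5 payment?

$22,895.53

Payment period 1: $46,587.91 +$186.35 interest = $46,774.26; pay $3,401.78 → $43,372.48
Payment period 2: $43,372.48 +$173.48 interest = $43,545.96; pay $4,147.40 → $39,398.56
Payment period 3: $39,398.56 +$157.59 interest = $39,556.15; pay $4,893.02 → $34,663.13
Payment period 4: $34,663.13 +$138.65 interest = $34,801.78; pay $5,638.64 → $29,163.14
Payment period 5: $29,163.14 +$116.65 interest = $29,279.79; pay $6,384.26 → $22,895.53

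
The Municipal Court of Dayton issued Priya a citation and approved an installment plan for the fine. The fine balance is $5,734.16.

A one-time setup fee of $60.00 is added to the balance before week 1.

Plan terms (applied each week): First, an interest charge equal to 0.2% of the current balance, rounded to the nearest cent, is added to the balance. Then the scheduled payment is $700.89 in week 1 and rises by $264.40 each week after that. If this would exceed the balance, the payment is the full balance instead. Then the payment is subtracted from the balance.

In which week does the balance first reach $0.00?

5

# | Opening | Interest | Payment | End bal
1 | $5,794.16 | $11.59 | $700.89 | $5,104.86
2 | $5,104.86 | $10.21 | $965.29 | $4,149.78
3 | $4,149.78 | $8.30 | $1,229.69 | $2,928.39
4 | $2,928.39 | $5.86 | $1,494.09 | $1,440.16
5 | $1,440.16 | $2.88 | $1,443.04 | $0.00
Balance reaches $0.00 in week 5.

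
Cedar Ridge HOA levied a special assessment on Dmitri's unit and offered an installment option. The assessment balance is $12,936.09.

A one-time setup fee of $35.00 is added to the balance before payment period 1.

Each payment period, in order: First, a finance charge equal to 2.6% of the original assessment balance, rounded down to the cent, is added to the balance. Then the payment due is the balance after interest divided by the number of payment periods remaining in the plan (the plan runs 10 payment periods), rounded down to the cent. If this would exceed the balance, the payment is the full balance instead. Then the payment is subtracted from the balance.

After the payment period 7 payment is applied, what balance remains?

$4,996.83

# | Opening | Interest | Payment | End bal
1 | $12,971.09 | $336.33 | $1,330.74 | $11,976.68
2 | $11,976.68 | $336.33 | $1,368.11 | $10,944.90
3 | $10,944.90 | $336.33 | $1,410.15 | $9,871.08
4 | $9,871.08 | $336.33 | $1,458.20 | $8,749.21
5 | $8,749.21 | $336.33 | $1,514.25 | $7,571.29
6 | $7,571.29 | $336.33 | $1,581.52 | $6,326.10
7 | $6,326.10 | $336.33 | $1,665.60 | $4,996.83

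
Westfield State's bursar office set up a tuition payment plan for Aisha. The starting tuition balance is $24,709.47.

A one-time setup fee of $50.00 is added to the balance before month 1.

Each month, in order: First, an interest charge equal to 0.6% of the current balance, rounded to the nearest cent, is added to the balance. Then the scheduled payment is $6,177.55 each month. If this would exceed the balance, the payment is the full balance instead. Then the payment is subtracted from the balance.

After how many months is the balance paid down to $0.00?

5

# | Opening | Interest | Payment | End bal
1 | $24,759.47 | $148.56 | $6,177.55 | $18,730.48
2 | $18,730.48 | $112.38 | $6,177.55 | $12,665.31
3 | $12,665.31 | $75.99 | $6,177.55 | $6,563.75
4 | $6,563.75 | $39.38 | $6,177.55 | $425.58
5 | $425.58 | $2.55 | $428.13 | $0.00
Balance reaches $0.00 in month 5.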